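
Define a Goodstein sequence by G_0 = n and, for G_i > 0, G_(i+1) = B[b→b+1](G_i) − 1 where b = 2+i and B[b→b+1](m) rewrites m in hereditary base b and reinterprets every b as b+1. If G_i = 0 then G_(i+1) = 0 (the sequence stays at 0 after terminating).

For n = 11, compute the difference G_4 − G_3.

264310

[0] 11 ≡ 2^(2 + 1) + 2 + 1 (base 2). Lift 3: 85. −1: 84.
[1] 84 ≡ 3^(3 + 1) + 3 (base 3). Lift 4: 1028. −1: 1027.
[2] 1027 ≡ 4^(4 + 1) + 3 (base 4). Lift 5: 15628. −1: 15627.
[3] 15627 ≡ 5^(5 + 1) + 2 (base 5). Lift 6: 279938. −1: 279937.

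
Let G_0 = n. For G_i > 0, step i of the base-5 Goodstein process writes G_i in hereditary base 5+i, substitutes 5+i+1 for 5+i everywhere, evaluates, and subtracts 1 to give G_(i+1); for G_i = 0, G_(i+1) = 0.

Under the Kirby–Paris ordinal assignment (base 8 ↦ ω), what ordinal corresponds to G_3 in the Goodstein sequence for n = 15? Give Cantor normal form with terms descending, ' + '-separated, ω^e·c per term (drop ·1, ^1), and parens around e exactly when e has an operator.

ω·2 + 3

G_0 = 15. HB_5(15) = 3·5. Bump = 18. G_1 = 17.
G_1 = 17. HB_6(17) = 2·6 + 5. Bump = 19. G_2 = 18.
G_2 = 18. HB_7(18) = 2·7 + 4. Bump = 20. G_3 = 19.
G_3 = 19. HB_8(19) = 2·8 + 3. Bump = 21. G_4 = 20.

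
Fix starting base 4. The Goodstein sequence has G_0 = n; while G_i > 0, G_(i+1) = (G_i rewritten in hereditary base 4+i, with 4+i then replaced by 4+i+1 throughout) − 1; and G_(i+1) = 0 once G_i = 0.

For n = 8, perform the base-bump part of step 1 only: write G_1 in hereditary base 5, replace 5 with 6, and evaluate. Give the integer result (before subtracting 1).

10

(0) 8|_4 = 2·4 ↦ 2·5|_5 = 10 ⇒ 9
(1) 9|_5 = 5 + 4 ↦ 6 + 4|_6 = 10 ⇒ 9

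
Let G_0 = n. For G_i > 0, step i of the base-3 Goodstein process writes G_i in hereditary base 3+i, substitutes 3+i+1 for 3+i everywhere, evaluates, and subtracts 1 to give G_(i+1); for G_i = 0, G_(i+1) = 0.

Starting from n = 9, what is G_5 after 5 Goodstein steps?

step 0: 9 = 3^2; sub 4 for 3: 4^2; = 16; G_1 = 16−1 = 15
step 1: 15 = 3·4 + 3; sub 5 for 4: 3·5 + 3; = 18; G_2 = 18−1 = 17
step 2: 17 = 3·5 + 2; sub 6 for 5: 3·6 + 2; = 20; G_3 = 20−1 = 19
step 3: 19 = 3·6 + 1; sub 7 for 6: 3·7 + 1; = 22; G_4 = 22−1 = 21
step 4: 21 = 3·7; sub 8 for 7: 3·8; = 24; G_5 = 24−1 = 23
step 5: 23 = 2·8 + 7; sub 9 for 8: 2·9 + 7; = 25; G_6 = 25−1 = 24

23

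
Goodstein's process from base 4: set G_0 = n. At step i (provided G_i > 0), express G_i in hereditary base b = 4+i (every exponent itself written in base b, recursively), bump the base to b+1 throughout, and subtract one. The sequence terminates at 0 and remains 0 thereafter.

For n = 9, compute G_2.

11

base 4: 9 = 2·4 + 1; at 5: 2·5 + 1 = 11; next = 10
base 5: 10 = 2·5; at 6: 2·6 = 12; next = 11
base 6: 11 = 6 + 5; at 7: 7 + 5 = 12; next = 11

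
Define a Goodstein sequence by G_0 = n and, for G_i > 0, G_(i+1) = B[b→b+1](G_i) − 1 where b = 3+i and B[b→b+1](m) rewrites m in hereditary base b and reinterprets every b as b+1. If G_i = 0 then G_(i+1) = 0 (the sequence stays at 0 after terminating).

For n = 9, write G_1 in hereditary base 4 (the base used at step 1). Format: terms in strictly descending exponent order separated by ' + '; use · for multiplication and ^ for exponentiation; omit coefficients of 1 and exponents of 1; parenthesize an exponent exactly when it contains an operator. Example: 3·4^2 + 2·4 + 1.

i=0: 9 = 3^2 (b=3); 3→4: 4^2 = 16; 16−1 = 15
i=1: 15 = 3·4 + 3 (b=4); 4→5: 3·5 + 3 = 18; 18−1 = 17

3·4 + 3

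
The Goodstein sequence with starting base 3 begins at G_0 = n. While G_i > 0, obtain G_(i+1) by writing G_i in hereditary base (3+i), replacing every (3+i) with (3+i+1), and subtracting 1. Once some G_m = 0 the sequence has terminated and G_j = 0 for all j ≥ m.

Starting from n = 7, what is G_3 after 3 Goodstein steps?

9

base 3: 7 = 2·3 + 1; at 4: 2·4 + 1 = 9; next = 8
base 4: 8 = 2·4; at 5: 2·5 = 10; next = 9
base 5: 9 = 5 + 4; at 6: 6 + 4 = 10; next = 9
base 6: 9 = 6 + 3; at 7: 7 + 3 = 10; next = 9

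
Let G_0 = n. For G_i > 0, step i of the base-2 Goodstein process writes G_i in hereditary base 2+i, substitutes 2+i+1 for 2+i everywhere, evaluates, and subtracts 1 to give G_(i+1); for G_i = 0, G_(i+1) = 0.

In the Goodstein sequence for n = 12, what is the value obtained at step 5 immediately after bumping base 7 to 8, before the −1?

G_0=12  [base 2] 2^(2 + 1) + 2^2  →[2↦3]→  3^(3 + 1) + 3^3 = 108  −1 ⇒ G_1=107
G_1=107  [base 3] 3^(3 + 1) + 2·3^2 + 2·3 + 2  →[3↦4]→  4^(4 + 1) + 2·4^2 + 2·4 + 2 = 1066  −1 ⇒ G_2=1065
G_2=1065  [base 4] 4^(4 + 1) + 2·4^2 + 2·4 + 1  →[4↦5]→  5^(5 + 1) + 2·5^2 + 2·5 + 1 = 15686  −1 ⇒ G_3=15685
G_3=15685  [base 5] 5^(5 + 1) + 2·5^2 + 2·5  →[5↦6]→  6^(6 + 1) + 2·6^2 + 2·6 = 280020  −1 ⇒ G_4=280019
G_4=280019  [base 6] 6^(6 + 1) + 2·6^2 + 6 + 5  →[6↦7]→  7^(7 + 1) + 2·7^2 + 7 + 5 = 5764911  −1 ⇒ G_5=5764910

134217868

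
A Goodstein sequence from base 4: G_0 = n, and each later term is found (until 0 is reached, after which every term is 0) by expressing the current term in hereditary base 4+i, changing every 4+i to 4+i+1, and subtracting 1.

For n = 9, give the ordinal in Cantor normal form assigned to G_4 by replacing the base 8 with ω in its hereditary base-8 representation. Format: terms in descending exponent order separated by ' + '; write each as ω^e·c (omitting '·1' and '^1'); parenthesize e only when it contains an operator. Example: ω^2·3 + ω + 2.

ω + 3

[0] 9 ≡ 2·4 + 1 (base 4). Lift 5: 11. −1: 10.
[1] 10 ≡ 2·5 (base 5). Lift 6: 12. −1: 11.
[2] 11 ≡ 6 + 5 (base 6). Lift 7: 12. −1: 11.
[3] 11 ≡ 7 + 4 (base 7). Lift 8: 12. −1: 11.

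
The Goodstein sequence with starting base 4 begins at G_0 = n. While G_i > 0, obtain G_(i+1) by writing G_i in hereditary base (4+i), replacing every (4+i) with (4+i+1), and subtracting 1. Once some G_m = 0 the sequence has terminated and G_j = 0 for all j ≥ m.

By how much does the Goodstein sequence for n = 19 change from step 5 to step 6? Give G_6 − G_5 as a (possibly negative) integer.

i=0: 19 = 4^2 + 3 (b=4); 4→5: 5^2 + 3 = 28; 28−1 = 27
i=1: 27 = 5^2 + 2 (b=5); 5→6: 6^2 + 2 = 38; 38−1 = 37
i=2: 37 = 6^2 + 1 (b=6); 6→7: 7^2 + 1 = 50; 50−1 = 49
i=3: 49 = 7^2 (b=7); 7→8: 8^2 = 64; 64−1 = 63
i=4: 63 = 7·8 + 7 (b=8); 8→9: 7·9 + 7 = 70; 70−1 = 69
i=5: 69 = 7·9 + 6 (b=9); 9→10: 7·10 + 6 = 76; 76−1 = 75

6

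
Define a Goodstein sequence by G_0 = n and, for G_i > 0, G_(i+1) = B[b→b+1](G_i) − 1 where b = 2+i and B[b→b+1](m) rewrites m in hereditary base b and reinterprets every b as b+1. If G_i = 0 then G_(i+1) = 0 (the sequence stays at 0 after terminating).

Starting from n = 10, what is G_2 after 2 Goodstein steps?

i=0: 10 = 2^(2 + 1) + 2 (b=2); 2→3: 3^(3 + 1) + 3 = 84; 84−1 = 83
i=1: 83 = 3^(3 + 1) + 2 (b=3); 3→4: 4^(4 + 1) + 2 = 1026; 1026−1 = 1025
i=2: 1025 = 4^(4 + 1) + 1 (b=4); 4→5: 5^(5 + 1) + 1 = 15626; 15626−1 = 15625

1025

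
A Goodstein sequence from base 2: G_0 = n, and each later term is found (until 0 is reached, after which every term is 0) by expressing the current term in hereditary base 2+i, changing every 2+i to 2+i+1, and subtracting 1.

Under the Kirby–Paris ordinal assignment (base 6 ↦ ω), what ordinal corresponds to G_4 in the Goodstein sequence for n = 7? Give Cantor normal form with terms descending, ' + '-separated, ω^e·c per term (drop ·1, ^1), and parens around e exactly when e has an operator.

ω^ω + 1

i=0: 7 = 2^2 + 2 + 1 (b=2); 2→3: 3^3 + 3 + 1 = 31; 31−1 = 30
i=1: 30 = 3^3 + 3 (b=3); 3→4: 4^4 + 4 = 260; 260−1 = 259
i=2: 259 = 4^4 + 3 (b=4); 4→5: 5^5 + 3 = 3128; 3128−1 = 3127
i=3: 3127 = 5^5 + 2 (b=5); 5→6: 6^6 + 2 = 46658; 46658−1 = 46657
i=4: 46657 = 6^6 + 1 (b=6); 6→7: 7^7 + 1 = 823544; 823544−1 = 823543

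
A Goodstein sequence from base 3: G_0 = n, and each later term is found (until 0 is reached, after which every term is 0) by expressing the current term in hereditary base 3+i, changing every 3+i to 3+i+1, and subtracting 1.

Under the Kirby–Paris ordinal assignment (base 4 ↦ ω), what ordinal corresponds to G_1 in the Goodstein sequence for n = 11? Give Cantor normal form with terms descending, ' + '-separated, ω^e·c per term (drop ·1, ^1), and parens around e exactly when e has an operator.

[0] 11 ≡ 3^2 + 2 (base 3). Lift 4: 18. −1: 17.
[1] 17 ≡ 4^2 + 1 (base 4). Lift 5: 26. −1: 25.

ω^2 + 1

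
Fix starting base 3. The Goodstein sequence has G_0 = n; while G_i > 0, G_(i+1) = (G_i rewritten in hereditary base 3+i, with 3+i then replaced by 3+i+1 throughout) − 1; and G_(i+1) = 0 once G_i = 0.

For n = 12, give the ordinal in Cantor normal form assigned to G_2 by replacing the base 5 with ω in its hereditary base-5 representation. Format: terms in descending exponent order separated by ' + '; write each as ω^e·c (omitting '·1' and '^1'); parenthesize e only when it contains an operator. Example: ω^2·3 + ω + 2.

ω^2 + 2

[0] 12 ≡ 3^2 + 3 (base 3). Lift 4: 20. −1: 19.
[1] 19 ≡ 4^2 + 3 (base 4). Lift 5: 28. −1: 27.
[2] 27 ≡ 5^2 + 2 (base 5). Lift 6: 38. −1: 37.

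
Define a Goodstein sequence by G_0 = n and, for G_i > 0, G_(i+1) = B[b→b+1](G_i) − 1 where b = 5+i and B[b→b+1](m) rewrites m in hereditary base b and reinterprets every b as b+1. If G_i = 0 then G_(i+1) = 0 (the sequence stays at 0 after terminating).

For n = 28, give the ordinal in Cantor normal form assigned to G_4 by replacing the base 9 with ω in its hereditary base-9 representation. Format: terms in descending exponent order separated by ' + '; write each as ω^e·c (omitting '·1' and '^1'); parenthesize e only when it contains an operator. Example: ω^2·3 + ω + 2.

ω·8 + 8

i=0: 28 = 5^2 + 3 (b=5); 5→6: 6^2 + 3 = 39; 39−1 = 38
i=1: 38 = 6^2 + 2 (b=6); 6→7: 7^2 + 2 = 51; 51−1 = 50
i=2: 50 = 7^2 + 1 (b=7); 7→8: 8^2 + 1 = 65; 65−1 = 64
i=3: 64 = 8^2 (b=8); 8→9: 9^2 = 81; 81−1 = 80
i=4: 80 = 8·9 + 8 (b=9); 9→10: 8·10 + 8 = 88; 88−1 = 87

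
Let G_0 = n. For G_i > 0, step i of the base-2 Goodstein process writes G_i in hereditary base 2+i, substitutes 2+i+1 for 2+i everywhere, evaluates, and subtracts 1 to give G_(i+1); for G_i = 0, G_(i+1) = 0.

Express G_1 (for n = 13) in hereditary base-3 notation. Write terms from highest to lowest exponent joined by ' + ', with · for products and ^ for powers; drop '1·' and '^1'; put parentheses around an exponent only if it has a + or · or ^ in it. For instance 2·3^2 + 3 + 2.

3^(3 + 1) + 3^3

G_0 = 13. HB_2(13) = 2^(2 + 1) + 2^2 + 1. Bump = 109. G_1 = 108.
G_1 = 108. HB_3(108) = 3^(3 + 1) + 3^3. Bump = 1280. G_2 = 1279.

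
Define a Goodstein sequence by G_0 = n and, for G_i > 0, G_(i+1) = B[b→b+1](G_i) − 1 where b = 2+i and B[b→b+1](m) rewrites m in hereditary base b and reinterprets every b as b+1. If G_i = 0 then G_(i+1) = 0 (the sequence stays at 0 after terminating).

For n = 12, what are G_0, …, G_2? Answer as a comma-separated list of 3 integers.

i=0: 12 = 2^(2 + 1) + 2^2 (b=2); 2→3: 3^(3 + 1) + 3^3 = 108; 108−1 = 107
i=1: 107 = 3^(3 + 1) + 2·3^2 + 2·3 + 2 (b=3); 3→4: 4^(4 + 1) + 2·4^2 + 2·4 + 2 = 1066; 1066−1 = 1065

12, 107, 1065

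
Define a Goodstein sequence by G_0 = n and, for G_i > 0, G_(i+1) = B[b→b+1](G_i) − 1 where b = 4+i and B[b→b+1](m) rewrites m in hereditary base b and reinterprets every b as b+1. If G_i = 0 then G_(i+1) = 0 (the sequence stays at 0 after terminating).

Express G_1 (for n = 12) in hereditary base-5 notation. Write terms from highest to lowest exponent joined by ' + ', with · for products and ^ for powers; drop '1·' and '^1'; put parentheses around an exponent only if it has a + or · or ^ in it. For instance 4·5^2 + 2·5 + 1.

2·5 + 4

base 4: 12 = 3·4; at 5: 3·5 = 15; next = 14
base 5: 14 = 2·5 + 4; at 6: 2·6 + 4 = 16; next = 15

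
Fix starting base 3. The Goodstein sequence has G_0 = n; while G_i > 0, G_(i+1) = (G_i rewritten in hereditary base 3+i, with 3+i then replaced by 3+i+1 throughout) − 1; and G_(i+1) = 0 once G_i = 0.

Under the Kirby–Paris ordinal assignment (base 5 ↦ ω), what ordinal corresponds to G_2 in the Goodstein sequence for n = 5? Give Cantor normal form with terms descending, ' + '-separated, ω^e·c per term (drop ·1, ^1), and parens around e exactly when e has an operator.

ω

5 —HB3→ 3 + 2 —bump→ 4 + 2 = 6 —(−1)→ 5
5 —HB4→ 4 + 1 —bump→ 5 + 1 = 6 —(−1)→ 5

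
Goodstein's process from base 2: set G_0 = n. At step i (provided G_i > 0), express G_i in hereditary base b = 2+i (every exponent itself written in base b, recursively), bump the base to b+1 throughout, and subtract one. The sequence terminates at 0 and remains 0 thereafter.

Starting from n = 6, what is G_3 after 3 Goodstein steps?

step 0: 6 = 2^2 + 2; sub 3 for 2: 3^3 + 3; = 30; G_1 = 30−1 = 29
step 1: 29 = 3^3 + 2; sub 4 for 3: 4^4 + 2; = 258; G_2 = 258−1 = 257
step 2: 257 = 4^4 + 1; sub 5 for 4: 5^5 + 1; = 3126; G_3 = 3126−1 = 3125
step 3: 3125 = 5^5; sub 6 for 5: 6^6; = 46656; G_4 = 46656−1 = 46655

3125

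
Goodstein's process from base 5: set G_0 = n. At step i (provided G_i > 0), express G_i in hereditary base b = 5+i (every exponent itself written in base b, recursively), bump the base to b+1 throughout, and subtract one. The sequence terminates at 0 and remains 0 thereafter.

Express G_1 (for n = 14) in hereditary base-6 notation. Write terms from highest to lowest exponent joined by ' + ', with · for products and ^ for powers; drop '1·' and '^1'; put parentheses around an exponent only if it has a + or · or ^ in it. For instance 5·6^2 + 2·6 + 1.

2·6 + 3

G_0 = 14. HB_5(14) = 2·5 + 4. Bump = 16. G_1 = 15.
G_1 = 15. HB_6(15) = 2·6 + 3. Bump = 17. G_2 = 16.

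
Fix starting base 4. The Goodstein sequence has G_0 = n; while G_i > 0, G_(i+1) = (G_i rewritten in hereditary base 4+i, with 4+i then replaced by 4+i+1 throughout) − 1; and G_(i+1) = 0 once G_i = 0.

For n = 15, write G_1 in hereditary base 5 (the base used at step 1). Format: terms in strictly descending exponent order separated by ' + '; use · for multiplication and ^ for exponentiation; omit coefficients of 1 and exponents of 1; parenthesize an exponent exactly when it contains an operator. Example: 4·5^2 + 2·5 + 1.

base 4: 15 = 3·4 + 3; at 5: 3·5 + 3 = 18; next = 17
base 5: 17 = 3·5 + 2; at 6: 3·6 + 2 = 20; next = 19

3·5 + 2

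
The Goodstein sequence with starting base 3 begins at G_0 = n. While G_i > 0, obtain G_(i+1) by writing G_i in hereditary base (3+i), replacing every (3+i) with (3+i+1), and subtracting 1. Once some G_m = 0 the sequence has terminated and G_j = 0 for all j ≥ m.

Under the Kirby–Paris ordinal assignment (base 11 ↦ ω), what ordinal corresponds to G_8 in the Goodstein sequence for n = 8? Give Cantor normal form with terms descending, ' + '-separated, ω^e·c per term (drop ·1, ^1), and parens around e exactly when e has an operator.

ω

8 —HB3→ 2·3 + 2 —bump→ 2·4 + 2 = 10 —(−1)→ 9
9 —HB4→ 2·4 + 1 —bump→ 2·5 + 1 = 11 —(−1)→ 10
10 —HB5→ 2·5 —bump→ 2·6 = 12 —(−1)→ 11
11 —HB6→ 6 + 5 —bump→ 7 + 5 = 12 —(−1)→ 11
11 —HB7→ 7 + 4 —bump→ 8 + 4 = 12 —(−1)→ 11
11 —HB8→ 8 + 3 —bump→ 9 + 3 = 12 —(−1)→ 11
11 —HB9→ 9 + 2 —bump→ 10 + 2 = 12 —(−1)→ 11
11 —HB10→ 10 + 1 —bump→ 11 + 1 = 12 —(−1)→ 11
11 —HB11→ 11 —bump→ 12 = 12 —(−1)→ 11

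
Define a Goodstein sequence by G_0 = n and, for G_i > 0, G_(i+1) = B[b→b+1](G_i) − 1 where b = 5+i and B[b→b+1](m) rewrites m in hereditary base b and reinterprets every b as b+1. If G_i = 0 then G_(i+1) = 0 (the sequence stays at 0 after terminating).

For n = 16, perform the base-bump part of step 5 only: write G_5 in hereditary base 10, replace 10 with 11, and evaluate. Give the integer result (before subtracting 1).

step 0: 16 = 3·5 + 1; sub 6 for 5: 3·6 + 1; = 19; G_1 = 19−1 = 18
step 1: 18 = 3·6; sub 7 for 6: 3·7; = 21; G_2 = 21−1 = 20
step 2: 20 = 2·7 + 6; sub 8 for 7: 2·8 + 6; = 22; G_3 = 22−1 = 21
step 3: 21 = 2·8 + 5; sub 9 for 8: 2·9 + 5; = 23; G_4 = 23−1 = 22
step 4: 22 = 2·9 + 4; sub 10 for 9: 2·10 + 4; = 24; G_5 = 24−1 = 23

25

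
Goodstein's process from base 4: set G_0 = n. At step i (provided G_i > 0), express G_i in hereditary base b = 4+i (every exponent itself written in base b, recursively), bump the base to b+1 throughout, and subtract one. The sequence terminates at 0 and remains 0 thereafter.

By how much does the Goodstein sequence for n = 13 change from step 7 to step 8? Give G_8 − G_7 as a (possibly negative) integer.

G_0 = 13. HB_4(13) = 3·4 + 1. Bump = 16. G_1 = 15.
G_1 = 15. HB_5(15) = 3·5. Bump = 18. G_2 = 17.
G_2 = 17. HB_6(17) = 2·6 + 5. Bump = 19. G_3 = 18.
G_3 = 18. HB_7(18) = 2·7 + 4. Bump = 20. G_4 = 19.
G_4 = 19. HB_8(19) = 2·8 + 3. Bump = 21. G_5 = 20.
G_5 = 20. HB_9(20) = 2·9 + 2. Bump = 22. G_6 = 21.
G_6 = 21. HB_10(21) = 2·10 + 1. Bump = 23. G_7 = 22.
G_7 = 22. HB_11(22) = 2·11. Bump = 24. G_8 = 23.

1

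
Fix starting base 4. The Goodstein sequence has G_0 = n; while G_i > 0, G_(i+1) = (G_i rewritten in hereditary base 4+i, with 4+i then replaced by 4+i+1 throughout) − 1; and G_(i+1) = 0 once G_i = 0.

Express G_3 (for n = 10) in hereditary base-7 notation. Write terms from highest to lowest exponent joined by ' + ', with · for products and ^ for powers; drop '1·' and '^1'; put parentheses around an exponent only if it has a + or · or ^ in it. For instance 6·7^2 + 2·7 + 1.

10 —HB4→ 2·4 + 2 —bump→ 2·5 + 2 = 12 —(−1)→ 11
11 —HB5→ 2·5 + 1 —bump→ 2·6 + 1 = 13 —(−1)→ 12
12 —HB6→ 2·6 —bump→ 2·7 = 14 —(−1)→ 13
13 —HB7→ 7 + 6 —bump→ 8 + 6 = 14 —(−1)→ 13

7 + 6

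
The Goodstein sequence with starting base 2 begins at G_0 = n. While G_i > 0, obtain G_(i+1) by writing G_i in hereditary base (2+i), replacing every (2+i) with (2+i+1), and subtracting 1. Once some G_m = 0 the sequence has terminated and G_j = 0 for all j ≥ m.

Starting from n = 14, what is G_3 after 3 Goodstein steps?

G_0 = 14. HB_2(14) = 2^(2 + 1) + 2^2 + 2. Bump = 111. G_1 = 110.
G_1 = 110. HB_3(110) = 3^(3 + 1) + 3^3 + 2. Bump = 1282. G_2 = 1281.
G_2 = 1281. HB_4(1281) = 4^(4 + 1) + 4^4 + 1. Bump = 18751. G_3 = 18750.

18750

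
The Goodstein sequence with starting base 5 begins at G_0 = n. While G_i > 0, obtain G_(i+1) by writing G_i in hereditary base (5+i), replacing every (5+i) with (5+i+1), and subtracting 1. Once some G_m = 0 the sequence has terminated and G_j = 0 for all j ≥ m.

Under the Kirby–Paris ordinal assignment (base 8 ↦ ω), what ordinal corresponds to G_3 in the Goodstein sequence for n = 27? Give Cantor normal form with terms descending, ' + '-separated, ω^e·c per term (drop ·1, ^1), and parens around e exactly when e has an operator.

ω·7 + 7

(0) 27|_5 = 5^2 + 2 ↦ 6^2 + 2|_6 = 38 ⇒ 37
(1) 37|_6 = 6^2 + 1 ↦ 7^2 + 1|_7 = 50 ⇒ 49
(2) 49|_7 = 7^2 ↦ 8^2|_8 = 64 ⇒ 63
(3) 63|_8 = 7·8 + 7 ↦ 7·9 + 7|_9 = 70 ⇒ 69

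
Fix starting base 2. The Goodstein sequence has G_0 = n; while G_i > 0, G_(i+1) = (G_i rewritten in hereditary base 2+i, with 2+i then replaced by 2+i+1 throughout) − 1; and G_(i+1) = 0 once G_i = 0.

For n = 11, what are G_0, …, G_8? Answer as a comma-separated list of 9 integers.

11 —HB2→ 2^(2 + 1) + 2 + 1 —bump→ 3^(3 + 1) + 3 + 1 = 85 —(−1)→ 84
84 —HB3→ 3^(3 + 1) + 3 —bump→ 4^(4 + 1) + 4 = 1028 —(−1)→ 1027
1027 —HB4→ 4^(4 + 1) + 3 —bump→ 5^(5 + 1) + 3 = 15628 —(−1)→ 15627
15627 —HB5→ 5^(5 + 1) + 2 —bump→ 6^(6 + 1) + 2 = 279938 —(−1)→ 279937
279937 —HB6→ 6^(6 + 1) + 1 —bump→ 7^(7 + 1) + 1 = 5764802 —(−1)→ 5764801
5764801 —HB7→ 7^(7 + 1) —bump→ 8^(8 + 1) = 134217728 —(−1)→ 134217727
134217727 —HB8→ 7·8^8 + 7·8^7 + 7·8^6 + 7·8^5 + 7·8^4 + 7·8^3 + 7·8^2 + 7·8 + 7 —bump→ 7·9^9 + 7·9^7 + 7·9^6 + 7·9^5 + 7·9^4 + 7·9^3 + 7·9^2 + 7·9 + 7 = 2749609303 —(−1)→ 2749609302
2749609302 —HB9→ 7·9^9 + 7·9^7 + 7·9^6 + 7·9^5 + 7·9^4 + 7·9^3 + 7·9^2 + 7·9 + 6 —bump→ 7·10^10 + 7·10^7 + 7·10^6 + 7·10^5 + 7·10^4 + 7·10^3 + 7·10^2 + 7·10 + 6 = 70077777776 —(−1)→ 70077777775

11, 84, 1027, 15627, 279937, 5764801, 134217727, 2749609302, 70077777775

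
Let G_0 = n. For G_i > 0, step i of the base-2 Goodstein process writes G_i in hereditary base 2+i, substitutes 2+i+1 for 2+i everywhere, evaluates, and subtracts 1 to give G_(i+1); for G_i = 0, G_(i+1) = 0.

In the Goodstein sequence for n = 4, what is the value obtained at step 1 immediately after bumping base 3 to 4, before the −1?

42

base 2: 4 = 2^2; at 3: 3^3 = 27; next = 26
base 3: 26 = 2·3^2 + 2·3 + 2; at 4: 2·4^2 + 2·4 + 2 = 42; next = 41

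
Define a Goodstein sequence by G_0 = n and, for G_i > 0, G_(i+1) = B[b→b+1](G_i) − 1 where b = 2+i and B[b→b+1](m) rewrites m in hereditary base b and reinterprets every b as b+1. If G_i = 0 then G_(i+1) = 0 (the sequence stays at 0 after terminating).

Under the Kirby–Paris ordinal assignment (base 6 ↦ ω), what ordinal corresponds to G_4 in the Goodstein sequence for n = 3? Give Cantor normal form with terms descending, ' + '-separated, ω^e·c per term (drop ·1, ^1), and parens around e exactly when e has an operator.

step 0: 3 = 2 + 1; sub 3 for 2: 3 + 1; = 4; G_1 = 4−1 = 3
step 1: 3 = 3; sub 4 for 3: 4; = 4; G_2 = 4−1 = 3
step 2: 3 = 3; sub 5 for 4: 3; = 3; G_3 = 3−1 = 2
step 3: 2 = 2; sub 6 for 5: 2; = 2; G_4 = 2−1 = 1

1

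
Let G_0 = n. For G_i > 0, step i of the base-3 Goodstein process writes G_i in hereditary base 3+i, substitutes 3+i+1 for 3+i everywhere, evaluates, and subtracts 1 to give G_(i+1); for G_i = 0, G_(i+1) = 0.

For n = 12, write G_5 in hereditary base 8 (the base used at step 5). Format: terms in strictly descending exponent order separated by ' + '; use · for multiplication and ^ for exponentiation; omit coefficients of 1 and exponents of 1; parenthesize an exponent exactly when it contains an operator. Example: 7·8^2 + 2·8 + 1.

i=0: 12 = 3^2 + 3 (b=3); 3→4: 4^2 + 4 = 20; 20−1 = 19
i=1: 19 = 4^2 + 3 (b=4); 4→5: 5^2 + 3 = 28; 28−1 = 27
i=2: 27 = 5^2 + 2 (b=5); 5→6: 6^2 + 2 = 38; 38−1 = 37
i=3: 37 = 6^2 + 1 (b=6); 6→7: 7^2 + 1 = 50; 50−1 = 49
i=4: 49 = 7^2 (b=7); 7→8: 8^2 = 64; 64−1 = 63
i=5: 63 = 7·8 + 7 (b=8); 8→9: 7·9 + 7 = 70; 70−1 = 69

7·8 + 7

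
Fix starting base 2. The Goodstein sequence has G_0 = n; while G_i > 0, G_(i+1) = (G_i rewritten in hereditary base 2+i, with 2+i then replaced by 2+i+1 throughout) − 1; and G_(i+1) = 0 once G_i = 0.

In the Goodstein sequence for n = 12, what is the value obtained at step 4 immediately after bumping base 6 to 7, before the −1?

5764911

step 0: 12 = 2^(2 + 1) + 2^2; sub 3 for 2: 3^(3 + 1) + 3^3; = 108; G_1 = 108−1 = 107
step 1: 107 = 3^(3 + 1) + 2·3^2 + 2·3 + 2; sub 4 for 3: 4^(4 + 1) + 2·4^2 + 2·4 + 2; = 1066; G_2 = 1066−1 = 1065
step 2: 1065 = 4^(4 + 1) + 2·4^2 + 2·4 + 1; sub 5 for 4: 5^(5 + 1) + 2·5^2 + 2·5 + 1; = 15686; G_3 = 15686−1 = 15685
step 3: 15685 = 5^(5 + 1) + 2·5^2 + 2·5; sub 6 for 5: 6^(6 + 1) + 2·6^2 + 2·6; = 280020; G_4 = 280020−1 = 280019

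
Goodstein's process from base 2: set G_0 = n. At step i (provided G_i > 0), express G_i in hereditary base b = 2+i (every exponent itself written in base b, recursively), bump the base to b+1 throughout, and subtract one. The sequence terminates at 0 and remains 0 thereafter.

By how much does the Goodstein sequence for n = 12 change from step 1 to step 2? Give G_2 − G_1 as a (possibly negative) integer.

958

G_0 = 12. HB_2(12) = 2^(2 + 1) + 2^2. Bump = 108. G_1 = 107.
G_1 = 107. HB_3(107) = 3^(3 + 1) + 2·3^2 + 2·3 + 2. Bump = 1066. G_2 = 1065.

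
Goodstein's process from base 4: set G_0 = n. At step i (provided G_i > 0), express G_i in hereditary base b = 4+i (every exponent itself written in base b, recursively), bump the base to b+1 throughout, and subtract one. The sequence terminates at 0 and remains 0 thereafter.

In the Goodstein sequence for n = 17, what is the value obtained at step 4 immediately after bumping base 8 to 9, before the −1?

48

[0] 17 ≡ 4^2 + 1 (base 4). Lift 5: 26. −1: 25.
[1] 25 ≡ 5^2 (base 5). Lift 6: 36. −1: 35.
[2] 35 ≡ 5·6 + 5 (base 6). Lift 7: 40. −1: 39.
[3] 39 ≡ 5·7 + 4 (base 7). Lift 8: 44. −1: 43.
[4] 43 ≡ 5·8 + 3 (base 8). Lift 9: 48. −1: 47.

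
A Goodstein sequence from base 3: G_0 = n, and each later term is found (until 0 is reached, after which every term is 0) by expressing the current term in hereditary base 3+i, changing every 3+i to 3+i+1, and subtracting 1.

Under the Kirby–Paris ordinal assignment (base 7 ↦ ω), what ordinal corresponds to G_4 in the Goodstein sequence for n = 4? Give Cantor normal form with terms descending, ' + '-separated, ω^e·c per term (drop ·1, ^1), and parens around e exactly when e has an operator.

2

4 —HB3→ 3 + 1 —bump→ 4 + 1 = 5 —(−1)→ 4
4 —HB4→ 4 —bump→ 5 = 5 —(−1)→ 4
4 —HB5→ 4 —bump→ 4 = 4 —(−1)→ 3
3 —HB6→ 3 —bump→ 3 = 3 —(−1)→ 2
2 —HB7→ 2 —bump→ 2 = 2 —(−1)→ 1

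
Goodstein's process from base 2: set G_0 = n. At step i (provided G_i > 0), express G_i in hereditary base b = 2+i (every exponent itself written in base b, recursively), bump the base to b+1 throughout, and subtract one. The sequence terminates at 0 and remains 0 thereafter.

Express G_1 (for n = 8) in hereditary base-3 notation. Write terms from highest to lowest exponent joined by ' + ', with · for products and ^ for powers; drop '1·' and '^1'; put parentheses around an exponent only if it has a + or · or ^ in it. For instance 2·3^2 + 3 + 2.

2·3^3 + 2·3^2 + 2·3 + 2

G_0=8  [base 2] 2^(2 + 1)  →[2↦3]→  3^(3 + 1) = 81  −1 ⇒ G_1=80
G_1=80  [base 3] 2·3^3 + 2·3^2 + 2·3 + 2  →[3↦4]→  2·4^4 + 2·4^2 + 2·4 + 2 = 554  −1 ⇒ G_2=553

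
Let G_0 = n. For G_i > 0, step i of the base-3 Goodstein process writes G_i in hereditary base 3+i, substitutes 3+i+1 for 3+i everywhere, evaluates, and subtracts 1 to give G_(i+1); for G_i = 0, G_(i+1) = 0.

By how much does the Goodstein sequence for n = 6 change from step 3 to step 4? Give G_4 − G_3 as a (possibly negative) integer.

step 0: 6 = 2·3; sub 4 for 3: 2·4; = 8; G_1 = 8−1 = 7
step 1: 7 = 4 + 3; sub 5 for 4: 5 + 3; = 8; G_2 = 8−1 = 7
step 2: 7 = 5 + 2; sub 6 for 5: 6 + 2; = 8; G_3 = 8−1 = 7
step 3: 7 = 6 + 1; sub 7 for 6: 7 + 1; = 8; G_4 = 8−1 = 7

0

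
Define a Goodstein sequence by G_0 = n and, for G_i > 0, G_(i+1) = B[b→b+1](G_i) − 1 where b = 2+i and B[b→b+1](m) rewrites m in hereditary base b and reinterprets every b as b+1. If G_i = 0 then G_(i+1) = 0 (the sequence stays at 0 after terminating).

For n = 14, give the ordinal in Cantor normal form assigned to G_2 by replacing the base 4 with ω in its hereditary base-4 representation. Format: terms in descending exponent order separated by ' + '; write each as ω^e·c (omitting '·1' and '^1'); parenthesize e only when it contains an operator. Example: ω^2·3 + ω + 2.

ω^(ω + 1) + ω^ω + 1

G_0 = 14. HB_2(14) = 2^(2 + 1) + 2^2 + 2. Bump = 111. G_1 = 110.
G_1 = 110. HB_3(110) = 3^(3 + 1) + 3^3 + 2. Bump = 1282. G_2 = 1281.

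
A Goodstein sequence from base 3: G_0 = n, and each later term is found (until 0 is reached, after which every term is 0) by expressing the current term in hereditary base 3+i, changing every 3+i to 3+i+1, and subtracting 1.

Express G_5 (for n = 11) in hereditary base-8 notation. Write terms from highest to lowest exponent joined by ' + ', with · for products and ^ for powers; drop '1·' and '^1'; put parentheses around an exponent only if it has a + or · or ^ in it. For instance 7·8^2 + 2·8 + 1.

base 3: 11 = 3^2 + 2; at 4: 4^2 + 2 = 18; next = 17
base 4: 17 = 4^2 + 1; at 5: 5^2 + 1 = 26; next = 25
base 5: 25 = 5^2; at 6: 6^2 = 36; next = 35
base 6: 35 = 5·6 + 5; at 7: 5·7 + 5 = 40; next = 39
base 7: 39 = 5·7 + 4; at 8: 5·8 + 4 = 44; next = 43
base 8: 43 = 5·8 + 3; at 9: 5·9 + 3 = 48; next = 47

5·8 + 3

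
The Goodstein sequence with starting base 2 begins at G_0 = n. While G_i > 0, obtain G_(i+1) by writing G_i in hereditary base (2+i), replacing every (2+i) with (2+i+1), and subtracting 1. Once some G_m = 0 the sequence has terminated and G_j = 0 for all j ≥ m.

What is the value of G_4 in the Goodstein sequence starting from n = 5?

775

(0) 5|_2 = 2^2 + 1 ↦ 3^3 + 1|_3 = 28 ⇒ 27
(1) 27|_3 = 3^3 ↦ 4^4|_4 = 256 ⇒ 255
(2) 255|_4 = 3·4^3 + 3·4^2 + 3·4 + 3 ↦ 3·5^3 + 3·5^2 + 3·5 + 3|_5 = 468 ⇒ 467
(3) 467|_5 = 3·5^3 + 3·5^2 + 3·5 + 2 ↦ 3·6^3 + 3·6^2 + 3·6 + 2|_6 = 776 ⇒ 775
(4) 775|_6 = 3·6^3 + 3·6^2 + 3·6 + 1 ↦ 3·7^3 + 3·7^2 + 3·7 + 1|_7 = 1198 ⇒ 1197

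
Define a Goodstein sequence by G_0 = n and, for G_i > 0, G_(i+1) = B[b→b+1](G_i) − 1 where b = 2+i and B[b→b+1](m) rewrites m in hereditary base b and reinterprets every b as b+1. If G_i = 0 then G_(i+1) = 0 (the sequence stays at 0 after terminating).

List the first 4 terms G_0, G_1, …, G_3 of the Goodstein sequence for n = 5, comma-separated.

[0] 5 ≡ 2^2 + 1 (base 2). Lift 3: 28. −1: 27.
[1] 27 ≡ 3^3 (base 3). Lift 4: 256. −1: 255.
[2] 255 ≡ 3·4^3 + 3·4^2 + 3·4 + 3 (base 4). Lift 5: 468. −1: 467.

5, 27, 255, 467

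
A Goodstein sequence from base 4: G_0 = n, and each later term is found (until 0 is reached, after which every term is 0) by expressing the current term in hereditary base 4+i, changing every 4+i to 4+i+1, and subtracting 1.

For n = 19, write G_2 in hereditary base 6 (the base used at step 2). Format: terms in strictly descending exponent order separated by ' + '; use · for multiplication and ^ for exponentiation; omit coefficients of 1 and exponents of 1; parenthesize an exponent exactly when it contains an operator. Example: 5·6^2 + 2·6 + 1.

step 0: 19 = 4^2 + 3; sub 5 for 4: 5^2 + 3; = 28; G_1 = 28−1 = 27
step 1: 27 = 5^2 + 2; sub 6 for 5: 6^2 + 2; = 38; G_2 = 38−1 = 37

6^2 + 1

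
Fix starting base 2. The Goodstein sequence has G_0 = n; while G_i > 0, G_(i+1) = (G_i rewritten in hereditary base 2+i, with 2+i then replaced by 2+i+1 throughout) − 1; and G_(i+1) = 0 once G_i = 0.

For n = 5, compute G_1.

27

i=0: 5 = 2^2 + 1 (b=2); 2→3: 3^3 + 1 = 28; 28−1 = 27
i=1: 27 = 3^3 (b=3); 3→4: 4^4 = 256; 256−1 = 255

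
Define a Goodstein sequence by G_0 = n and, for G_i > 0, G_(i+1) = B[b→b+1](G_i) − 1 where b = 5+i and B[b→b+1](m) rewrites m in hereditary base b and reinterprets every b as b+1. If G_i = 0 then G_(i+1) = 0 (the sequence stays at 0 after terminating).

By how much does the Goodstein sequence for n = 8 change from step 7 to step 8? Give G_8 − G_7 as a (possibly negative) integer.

-1

(0) 8|_5 = 5 + 3 ↦ 6 + 3|_6 = 9 ⇒ 8
(1) 8|_6 = 6 + 2 ↦ 7 + 2|_7 = 9 ⇒ 8
(2) 8|_7 = 7 + 1 ↦ 8 + 1|_8 = 9 ⇒ 8
(3) 8|_8 = 8 ↦ 9|_9 = 9 ⇒ 8
(4) 8|_9 = 8 ↦ 8|_10 = 8 ⇒ 7
(5) 7|_10 = 7 ↦ 7|_11 = 7 ⇒ 6
(6) 6|_11 = 6 ↦ 6|_12 = 6 ⇒ 5
(7) 5|_12 = 5 ↦ 5|_13 = 5 ⇒ 4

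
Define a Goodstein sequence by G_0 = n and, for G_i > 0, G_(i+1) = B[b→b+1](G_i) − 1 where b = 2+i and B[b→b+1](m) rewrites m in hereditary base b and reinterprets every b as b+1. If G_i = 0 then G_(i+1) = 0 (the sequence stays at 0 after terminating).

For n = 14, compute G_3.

G_0 = 14. HB_2(14) = 2^(2 + 1) + 2^2 + 2. Bump = 111. G_1 = 110.
G_1 = 110. HB_3(110) = 3^(3 + 1) + 3^3 + 2. Bump = 1282. G_2 = 1281.
G_2 = 1281. HB_4(1281) = 4^(4 + 1) + 4^4 + 1. Bump = 18751. G_3 = 18750.
G_3 = 18750. HB_5(18750) = 5^(5 + 1) + 5^5. Bump = 326592. G_4 = 326591.

18750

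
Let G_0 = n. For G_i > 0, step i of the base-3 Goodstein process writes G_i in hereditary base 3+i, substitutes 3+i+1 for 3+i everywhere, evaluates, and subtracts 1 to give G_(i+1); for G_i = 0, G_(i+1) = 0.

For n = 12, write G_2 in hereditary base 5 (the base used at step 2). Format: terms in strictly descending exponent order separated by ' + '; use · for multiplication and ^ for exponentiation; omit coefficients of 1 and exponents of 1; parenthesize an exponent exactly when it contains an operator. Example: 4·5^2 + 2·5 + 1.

5^2 + 2

G_0 = 12. HB_3(12) = 3^2 + 3. Bump = 20. G_1 = 19.
G_1 = 19. HB_4(19) = 4^2 + 3. Bump = 28. G_2 = 27.
G_2 = 27. HB_5(27) = 5^2 + 2. Bump = 38. G_3 = 37.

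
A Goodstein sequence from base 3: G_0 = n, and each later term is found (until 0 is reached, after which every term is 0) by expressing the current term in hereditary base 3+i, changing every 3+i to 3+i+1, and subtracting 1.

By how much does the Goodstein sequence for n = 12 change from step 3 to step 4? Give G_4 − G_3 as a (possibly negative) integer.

12

12 —HB3→ 3^2 + 3 —bump→ 4^2 + 4 = 20 —(−1)→ 19
19 —HB4→ 4^2 + 3 —bump→ 5^2 + 3 = 28 —(−1)→ 27
27 —HB5→ 5^2 + 2 —bump→ 6^2 + 2 = 38 —(−1)→ 37
37 —HB6→ 6^2 + 1 —bump→ 7^2 + 1 = 50 —(−1)→ 49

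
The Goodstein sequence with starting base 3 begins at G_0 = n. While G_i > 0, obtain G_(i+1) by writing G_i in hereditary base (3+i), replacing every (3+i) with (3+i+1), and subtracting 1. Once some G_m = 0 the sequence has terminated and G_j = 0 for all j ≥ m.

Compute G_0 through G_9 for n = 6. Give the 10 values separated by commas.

base 3: 6 = 2·3; at 4: 2·4 = 8; next = 7
base 4: 7 = 4 + 3; at 5: 5 + 3 = 8; next = 7
base 5: 7 = 5 + 2; at 6: 6 + 2 = 8; next = 7
base 6: 7 = 6 + 1; at 7: 7 + 1 = 8; next = 7
base 7: 7 = 7; at 8: 8 = 8; next = 7
base 8: 7 = 7; at 9: 7 = 7; next = 6
base 9: 6 = 6; at 10: 6 = 6; next = 5
base 10: 5 = 5; at 11: 5 = 5; next = 4
base 11: 4 = 4; at 12: 4 = 4; next = 3

6, 7, 7, 7, 7, 7, 6, 5, 4, 3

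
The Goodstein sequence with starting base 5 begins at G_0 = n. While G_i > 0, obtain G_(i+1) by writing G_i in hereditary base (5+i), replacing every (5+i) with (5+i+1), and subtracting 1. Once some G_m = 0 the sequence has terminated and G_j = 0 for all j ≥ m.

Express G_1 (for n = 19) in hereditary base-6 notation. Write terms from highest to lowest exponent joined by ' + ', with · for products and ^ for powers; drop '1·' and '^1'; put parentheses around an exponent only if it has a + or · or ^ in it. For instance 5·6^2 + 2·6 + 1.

3·6 + 3

(0) 19|_5 = 3·5 + 4 ↦ 3·6 + 4|_6 = 22 ⇒ 21
(1) 21|_6 = 3·6 + 3 ↦ 3·7 + 3|_7 = 24 ⇒ 23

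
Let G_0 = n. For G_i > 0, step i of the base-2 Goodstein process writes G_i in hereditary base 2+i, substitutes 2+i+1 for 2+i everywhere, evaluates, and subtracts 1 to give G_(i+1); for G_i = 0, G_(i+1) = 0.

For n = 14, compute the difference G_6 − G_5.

[0] 14 ≡ 2^(2 + 1) + 2^2 + 2 (base 2). Lift 3: 111. −1: 110.
[1] 110 ≡ 3^(3 + 1) + 3^3 + 2 (base 3). Lift 4: 1282. −1: 1281.
[2] 1281 ≡ 4^(4 + 1) + 4^4 + 1 (base 4). Lift 5: 18751. −1: 18750.
[3] 18750 ≡ 5^(5 + 1) + 5^5 (base 5). Lift 6: 326592. −1: 326591.
[4] 326591 ≡ 6^(6 + 1) + 5·6^5 + 5·6^4 + 5·6^3 + 5·6^2 + 5·6 + 5 (base 6). Lift 7: 5862841. −1: 5862840.
[5] 5862840 ≡ 7^(7 + 1) + 5·7^5 + 5·7^4 + 5·7^3 + 5·7^2 + 5·7 + 4 (base 7). Lift 8: 134404972. −1: 134404971.

128542131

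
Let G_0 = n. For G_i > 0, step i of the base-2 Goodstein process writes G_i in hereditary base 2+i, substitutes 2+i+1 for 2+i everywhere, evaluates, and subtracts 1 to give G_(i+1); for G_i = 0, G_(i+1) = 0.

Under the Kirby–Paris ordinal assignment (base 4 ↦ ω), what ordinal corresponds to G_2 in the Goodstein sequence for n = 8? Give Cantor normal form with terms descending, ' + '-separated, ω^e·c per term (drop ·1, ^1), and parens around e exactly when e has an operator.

ω^ω·2 + ω^2·2 + ω·2 + 1

i=0: 8 = 2^(2 + 1) (b=2); 2→3: 3^(3 + 1) = 81; 81−1 = 80
i=1: 80 = 2·3^3 + 2·3^2 + 2·3 + 2 (b=3); 3→4: 2·4^4 + 2·4^2 + 2·4 + 2 = 554; 554−1 = 553
i=2: 553 = 2·4^4 + 2·4^2 + 2·4 + 1 (b=4); 4→5: 2·5^5 + 2·5^2 + 2·5 + 1 = 6311; 6311−1 = 6310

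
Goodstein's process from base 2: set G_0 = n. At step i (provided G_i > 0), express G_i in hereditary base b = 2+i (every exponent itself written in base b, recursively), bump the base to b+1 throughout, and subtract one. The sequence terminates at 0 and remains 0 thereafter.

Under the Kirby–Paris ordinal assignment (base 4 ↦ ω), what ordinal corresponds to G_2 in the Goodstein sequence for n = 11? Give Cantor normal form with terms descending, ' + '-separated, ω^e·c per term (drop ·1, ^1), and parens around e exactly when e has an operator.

ω^(ω + 1) + 3

(0) 11|_2 = 2^(2 + 1) + 2 + 1 ↦ 3^(3 + 1) + 3 + 1|_3 = 85 ⇒ 84
(1) 84|_3 = 3^(3 + 1) + 3 ↦ 4^(4 + 1) + 4|_4 = 1028 ⇒ 1027
(2) 1027|_4 = 4^(4 + 1) + 3 ↦ 5^(5 + 1) + 3|_5 = 15628 ⇒ 15627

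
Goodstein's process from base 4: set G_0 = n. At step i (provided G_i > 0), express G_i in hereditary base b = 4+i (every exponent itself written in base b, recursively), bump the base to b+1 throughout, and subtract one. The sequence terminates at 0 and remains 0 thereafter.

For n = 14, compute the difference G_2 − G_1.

2

G_0 = 14. HB_4(14) = 3·4 + 2. Bump = 17. G_1 = 16.
G_1 = 16. HB_5(16) = 3·5 + 1. Bump = 19. G_2 = 18.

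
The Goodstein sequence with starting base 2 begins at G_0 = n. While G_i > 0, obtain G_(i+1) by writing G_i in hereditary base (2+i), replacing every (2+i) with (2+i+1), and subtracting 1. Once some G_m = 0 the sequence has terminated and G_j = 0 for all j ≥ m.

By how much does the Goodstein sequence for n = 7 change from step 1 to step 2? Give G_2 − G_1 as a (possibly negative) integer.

229

G_0=7  [base 2] 2^2 + 2 + 1  →[2↦3]→  3^3 + 3 + 1 = 31  −1 ⇒ G_1=30
G_1=30  [base 3] 3^3 + 3  →[3↦4]→  4^4 + 4 = 260  −1 ⇒ G_2=259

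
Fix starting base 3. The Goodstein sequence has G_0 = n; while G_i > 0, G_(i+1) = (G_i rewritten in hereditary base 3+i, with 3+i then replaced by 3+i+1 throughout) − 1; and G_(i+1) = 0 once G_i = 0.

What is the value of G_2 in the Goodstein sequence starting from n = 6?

G_0=6  [base 3] 2·3  →[3↦4]→  2·4 = 8  −1 ⇒ G_1=7
G_1=7  [base 4] 4 + 3  →[4↦5]→  5 + 3 = 8  −1 ⇒ G_2=7

7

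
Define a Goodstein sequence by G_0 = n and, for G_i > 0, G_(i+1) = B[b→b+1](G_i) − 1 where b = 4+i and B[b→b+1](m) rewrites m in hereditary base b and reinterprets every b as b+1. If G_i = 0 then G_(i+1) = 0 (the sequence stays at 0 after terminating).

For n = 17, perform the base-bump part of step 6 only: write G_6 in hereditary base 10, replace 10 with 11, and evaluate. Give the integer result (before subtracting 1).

i=0: 17 = 4^2 + 1 (b=4); 4→5: 5^2 + 1 = 26; 26−1 = 25
i=1: 25 = 5^2 (b=5); 5→6: 6^2 = 36; 36−1 = 35
i=2: 35 = 5·6 + 5 (b=6); 6→7: 5·7 + 5 = 40; 40−1 = 39
i=3: 39 = 5·7 + 4 (b=7); 7→8: 5·8 + 4 = 44; 44−1 = 43
i=4: 43 = 5·8 + 3 (b=8); 8→9: 5·9 + 3 = 48; 48−1 = 47
i=5: 47 = 5·9 + 2 (b=9); 9→10: 5·10 + 2 = 52; 52−1 = 51
i=6: 51 = 5·10 + 1 (b=10); 10→11: 5·11 + 1 = 56; 56−1 = 55

56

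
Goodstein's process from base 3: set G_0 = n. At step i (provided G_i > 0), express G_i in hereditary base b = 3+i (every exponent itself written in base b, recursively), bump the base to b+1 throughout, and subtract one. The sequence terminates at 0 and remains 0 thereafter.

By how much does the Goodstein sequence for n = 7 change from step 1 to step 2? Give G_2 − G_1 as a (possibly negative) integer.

G_0 = 7. HB_3(7) = 2·3 + 1. Bump = 9. G_1 = 8.
G_1 = 8. HB_4(8) = 2·4. Bump = 10. G_2 = 9.

1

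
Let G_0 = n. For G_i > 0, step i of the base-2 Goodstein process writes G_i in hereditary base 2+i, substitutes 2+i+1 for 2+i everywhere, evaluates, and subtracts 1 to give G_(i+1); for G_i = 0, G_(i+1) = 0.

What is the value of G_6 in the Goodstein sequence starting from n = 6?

187243

step 0: 6 = 2^2 + 2; sub 3 for 2: 3^3 + 3; = 30; G_1 = 30−1 = 29
step 1: 29 = 3^3 + 2; sub 4 for 3: 4^4 + 2; = 258; G_2 = 258−1 = 257
step 2: 257 = 4^4 + 1; sub 5 for 4: 5^5 + 1; = 3126; G_3 = 3126−1 = 3125
step 3: 3125 = 5^5; sub 6 for 5: 6^6; = 46656; G_4 = 46656−1 = 46655
step 4: 46655 = 5·6^5 + 5·6^4 + 5·6^3 + 5·6^2 + 5·6 + 5; sub 7 for 6: 5·7^5 + 5·7^4 + 5·7^3 + 5·7^2 + 5·7 + 5; = 98040; G_5 = 98040−1 = 98039
step 5: 98039 = 5·7^5 + 5·7^4 + 5·7^3 + 5·7^2 + 5·7 + 4; sub 8 for 7: 5·8^5 + 5·8^4 + 5·8^3 + 5·8^2 + 5·8 + 4; = 187244; G_6 = 187244−1 = 187243
step 6: 187243 = 5·8^5 + 5·8^4 + 5·8^3 + 5·8^2 + 5·8 + 3; sub 9 for 8: 5·9^5 + 5·9^4 + 5·9^3 + 5·9^2 + 5·9 + 3; = 332148; G_7 = 332148−1 = 332147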